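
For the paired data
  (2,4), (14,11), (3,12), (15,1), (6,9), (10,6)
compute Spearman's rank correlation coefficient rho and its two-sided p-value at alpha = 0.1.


Step 1: Rank x and y separately (midranks; no ties here).
rank(x): 2->1, 14->5, 3->2, 15->6, 6->3, 10->4
rank(y): 4->2, 11->5, 12->6, 1->1, 9->4, 6->3
Step 2: d_i = R_x(i) - R_y(i); compute d_i^2.
  (1-2)^2=1, (5-5)^2=0, (2-6)^2=16, (6-1)^2=25, (3-4)^2=1, (4-3)^2=1
sum(d^2) = 44.
Step 3: rho = 1 - 6*44 / (6*(6^2 - 1)) = 1 - 264/210 = -0.257143.
Step 4: Under H0, t = rho * sqrt((n-2)/(1-rho^2)) = -0.5322 ~ t(4).
Step 5: Two-sided p-value from the t-distribution with 4 df = 0.622787.
Step 6: alpha = 0.1. fail to reject H0.

rho = -0.2571, p = 0.622787, fail to reject H0 at alpha = 0.1.


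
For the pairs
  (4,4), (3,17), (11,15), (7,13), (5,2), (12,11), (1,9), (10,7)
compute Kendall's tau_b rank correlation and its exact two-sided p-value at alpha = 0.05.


Step 1: Enumerate the 28 unordered pairs (i,j) with i<j and classify each by sign(x_j-x_i) * sign(y_j-y_i).
  (1,2):dx=-1,dy=+13->D; (1,3):dx=+7,dy=+11->C; (1,4):dx=+3,dy=+9->C; (1,5):dx=+1,dy=-2->D
  (1,6):dx=+8,dy=+7->C; (1,7):dx=-3,dy=+5->D; (1,8):dx=+6,dy=+3->C; (2,3):dx=+8,dy=-2->D
  (2,4):dx=+4,dy=-4->D; (2,5):dx=+2,dy=-15->D; (2,6):dx=+9,dy=-6->D; (2,7):dx=-2,dy=-8->C
  (2,8):dx=+7,dy=-10->D; (3,4):dx=-4,dy=-2->C; (3,5):dx=-6,dy=-13->C; (3,6):dx=+1,dy=-4->D
  (3,7):dx=-10,dy=-6->C; (3,8):dx=-1,dy=-8->C; (4,5):dx=-2,dy=-11->C; (4,6):dx=+5,dy=-2->D
  (4,7):dx=-6,dy=-4->C; (4,8):dx=+3,dy=-6->D; (5,6):dx=+7,dy=+9->C; (5,7):dx=-4,dy=+7->D
  (5,8):dx=+5,dy=+5->C; (6,7):dx=-11,dy=-2->C; (6,8):dx=-2,dy=-4->C; (7,8):dx=+9,dy=-2->D
Step 2: C = 15, D = 13, total pairs = 28.
Step 3: tau = (C - D)/(n(n-1)/2) = (15 - 13)/28 = 0.071429.
Step 4: Exact two-sided p-value (enumerate n! = 40320 permutations of y under H0): p = 0.904861.
Step 5: alpha = 0.05. fail to reject H0.

tau_b = 0.0714 (C=15, D=13), p = 0.904861, fail to reject H0.


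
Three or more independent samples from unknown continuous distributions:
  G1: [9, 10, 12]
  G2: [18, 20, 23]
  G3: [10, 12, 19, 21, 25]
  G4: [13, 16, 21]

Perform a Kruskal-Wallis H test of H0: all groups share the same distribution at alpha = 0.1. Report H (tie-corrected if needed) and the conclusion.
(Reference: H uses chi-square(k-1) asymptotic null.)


Step 1: Combine all N = 14 observations and assign midranks.
sorted (value, group, rank): (9,G1,1), (10,G1,2.5), (10,G3,2.5), (12,G1,4.5), (12,G3,4.5), (13,G4,6), (16,G4,7), (18,G2,8), (19,G3,9), (20,G2,10), (21,G3,11.5), (21,G4,11.5), (23,G2,13), (25,G3,14)
Step 2: Sum ranks within each group.
R_1 = 8 (n_1 = 3)
R_2 = 31 (n_2 = 3)
R_3 = 41.5 (n_3 = 5)
R_4 = 24.5 (n_4 = 3)
Step 3: H = 12/(N(N+1)) * sum(R_i^2/n_i) - 3(N+1)
     = 12/(14*15) * (8^2/3 + 31^2/3 + 41.5^2/5 + 24.5^2/3) - 3*15
     = 0.057143 * 886.2 - 45
     = 5.640000.
Step 4: Ties present; correction factor C = 1 - 18/(14^3 - 14) = 0.993407. Corrected H = 5.640000 / 0.993407 = 5.677434.
Step 5: Under H0, H ~ chi^2(3); p-value = 0.128403.
Step 6: alpha = 0.1. fail to reject H0.

H = 5.6774, df = 3, p = 0.128403, fail to reject H0.


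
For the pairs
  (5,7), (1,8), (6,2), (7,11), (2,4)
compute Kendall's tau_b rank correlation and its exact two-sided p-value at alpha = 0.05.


Step 1: Enumerate the 10 unordered pairs (i,j) with i<j and classify each by sign(x_j-x_i) * sign(y_j-y_i).
  (1,2):dx=-4,dy=+1->D; (1,3):dx=+1,dy=-5->D; (1,4):dx=+2,dy=+4->C; (1,5):dx=-3,dy=-3->C
  (2,3):dx=+5,dy=-6->D; (2,4):dx=+6,dy=+3->C; (2,5):dx=+1,dy=-4->D; (3,4):dx=+1,dy=+9->C
  (3,5):dx=-4,dy=+2->D; (4,5):dx=-5,dy=-7->C
Step 2: C = 5, D = 5, total pairs = 10.
Step 3: tau = (C - D)/(n(n-1)/2) = (5 - 5)/10 = 0.000000.
Step 4: Exact two-sided p-value (enumerate n! = 120 permutations of y under H0): p = 1.000000.
Step 5: alpha = 0.05. fail to reject H0.

tau_b = 0.0000 (C=5, D=5), p = 1.000000, fail to reject H0.


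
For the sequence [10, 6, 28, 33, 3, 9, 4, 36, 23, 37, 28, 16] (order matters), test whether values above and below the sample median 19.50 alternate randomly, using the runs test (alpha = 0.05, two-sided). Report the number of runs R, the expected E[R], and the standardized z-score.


Step 1: Compute median = 19.50; label A = above, B = below.
Labels in order: BBAABBBAAAAB  (n_A = 6, n_B = 6)
Step 2: Count runs R = 5.
Step 3: Under H0 (random ordering), E[R] = 2*n_A*n_B/(n_A+n_B) + 1 = 2*6*6/12 + 1 = 7.0000.
        Var[R] = 2*n_A*n_B*(2*n_A*n_B - n_A - n_B) / ((n_A+n_B)^2 * (n_A+n_B-1)) = 4320/1584 = 2.7273.
        SD[R] = 1.6514.
Step 4: Continuity-corrected z = (R + 0.5 - E[R]) / SD[R] = (5 + 0.5 - 7.0000) / 1.6514 = -0.9083.
Step 5: Two-sided p-value via normal approximation = 2*(1 - Phi(|z|)) = 0.363722.
Step 6: alpha = 0.05. fail to reject H0.

R = 5, z = -0.9083, p = 0.363722, fail to reject H0.


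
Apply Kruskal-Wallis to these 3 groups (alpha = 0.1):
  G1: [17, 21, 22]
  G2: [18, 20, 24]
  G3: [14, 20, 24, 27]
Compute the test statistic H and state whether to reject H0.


Step 1: Combine all N = 10 observations and assign midranks.
sorted (value, group, rank): (14,G3,1), (17,G1,2), (18,G2,3), (20,G2,4.5), (20,G3,4.5), (21,G1,6), (22,G1,7), (24,G2,8.5), (24,G3,8.5), (27,G3,10)
Step 2: Sum ranks within each group.
R_1 = 15 (n_1 = 3)
R_2 = 16 (n_2 = 3)
R_3 = 24 (n_3 = 4)
Step 3: H = 12/(N(N+1)) * sum(R_i^2/n_i) - 3(N+1)
     = 12/(10*11) * (15^2/3 + 16^2/3 + 24^2/4) - 3*11
     = 0.109091 * 304.333 - 33
     = 0.200000.
Step 4: Ties present; correction factor C = 1 - 12/(10^3 - 10) = 0.987879. Corrected H = 0.200000 / 0.987879 = 0.202454.
Step 5: Under H0, H ~ chi^2(2); p-value = 0.903728.
Step 6: alpha = 0.1. fail to reject H0.

H = 0.2025, df = 2, p = 0.903728, fail to reject H0.


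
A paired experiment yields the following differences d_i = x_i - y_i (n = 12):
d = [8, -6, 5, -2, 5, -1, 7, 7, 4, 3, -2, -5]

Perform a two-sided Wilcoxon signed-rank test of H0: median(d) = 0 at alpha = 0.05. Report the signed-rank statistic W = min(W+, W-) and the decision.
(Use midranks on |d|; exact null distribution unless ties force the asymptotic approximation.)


Step 1: Drop any zero differences (none here) and take |d_i|.
|d| = [8, 6, 5, 2, 5, 1, 7, 7, 4, 3, 2, 5]
Step 2: Midrank |d_i| (ties get averaged ranks).
ranks: |8|->12, |6|->9, |5|->7, |2|->2.5, |5|->7, |1|->1, |7|->10.5, |7|->10.5, |4|->5, |3|->4, |2|->2.5, |5|->7
Step 3: Attach original signs; sum ranks with positive sign and with negative sign.
W+ = 12 + 7 + 7 + 10.5 + 10.5 + 5 + 4 = 56
W- = 9 + 2.5 + 1 + 2.5 + 7 = 22
(Check: W+ + W- = 78 should equal n(n+1)/2 = 78.)
Step 4: Test statistic W = min(W+, W-) = 22.
Step 5: Ties in |d|, so use the tie-corrected normal approximation.
        E[W] = n(n+1)/4 = 12*13/4 = 39.
        Tie groups: |d|=2 (t=2), |d|=5 (t=3), |d|=7 (t=2); sum(t^3 - t) = 36.
        Var[W] = n(n+1)(2n+1)/24 - sum(t^3-t)/48 = 3900/24 - 36/48 = 161.75.
        z = (W - E[W]) / sqrt(Var[W]) = (22 - 39) / 12.7181 = -1.3367.
        Two-sided p = 2*Phi(z) = 0.181328.
Step 6: alpha = 0.05. fail to reject H0.

W+ = 56, W- = 22, W = min = 22, p = 0.181328, fail to reject H0.


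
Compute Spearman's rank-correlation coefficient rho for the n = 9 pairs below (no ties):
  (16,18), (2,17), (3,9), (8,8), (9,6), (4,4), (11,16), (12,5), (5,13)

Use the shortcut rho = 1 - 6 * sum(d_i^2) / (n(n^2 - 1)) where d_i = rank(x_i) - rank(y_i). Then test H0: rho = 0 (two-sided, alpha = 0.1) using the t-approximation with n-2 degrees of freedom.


Step 1: Rank x and y separately (midranks; no ties here).
rank(x): 16->9, 2->1, 3->2, 8->5, 9->6, 4->3, 11->7, 12->8, 5->4
rank(y): 18->9, 17->8, 9->5, 8->4, 6->3, 4->1, 16->7, 5->2, 13->6
Step 2: d_i = R_x(i) - R_y(i); compute d_i^2.
  (9-9)^2=0, (1-8)^2=49, (2-5)^2=9, (5-4)^2=1, (6-3)^2=9, (3-1)^2=4, (7-7)^2=0, (8-2)^2=36, (4-6)^2=4
sum(d^2) = 112.
Step 3: rho = 1 - 6*112 / (9*(9^2 - 1)) = 1 - 672/720 = 0.066667.
Step 4: Under H0, t = rho * sqrt((n-2)/(1-rho^2)) = 0.1768 ~ t(7).
Step 5: Two-sided p-value from the t-distribution with 7 df = 0.864690.
Step 6: alpha = 0.1. fail to reject H0.

rho = 0.0667, p = 0.864690, fail to reject H0 at alpha = 0.1.


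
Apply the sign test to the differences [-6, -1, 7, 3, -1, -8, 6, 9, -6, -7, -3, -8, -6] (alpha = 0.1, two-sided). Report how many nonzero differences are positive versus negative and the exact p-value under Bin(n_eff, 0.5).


Step 1: Discard zero differences. Original n = 13; n_eff = number of nonzero differences = 13.
Nonzero differences (with sign): -6, -1, +7, +3, -1, -8, +6, +9, -6, -7, -3, -8, -6
Step 2: Count signs: positive = 4, negative = 9.
Step 3: Under H0: P(positive) = 0.5, so the number of positives S ~ Bin(13, 0.5).
Step 4: Two-sided exact p-value = sum of Bin(13,0.5) probabilities at or below the observed probability = 0.266846.
Step 5: alpha = 0.1. fail to reject H0.

n_eff = 13, pos = 4, neg = 9, p = 0.266846, fail to reject H0.


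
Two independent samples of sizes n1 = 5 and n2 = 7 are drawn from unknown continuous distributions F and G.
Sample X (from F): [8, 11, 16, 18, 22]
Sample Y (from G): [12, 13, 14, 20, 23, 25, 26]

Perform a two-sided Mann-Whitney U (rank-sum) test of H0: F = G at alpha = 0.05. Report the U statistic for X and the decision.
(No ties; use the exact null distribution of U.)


Step 1: Combine and sort all 12 observations; assign midranks.
sorted (value, group): (8,X), (11,X), (12,Y), (13,Y), (14,Y), (16,X), (18,X), (20,Y), (22,X), (23,Y), (25,Y), (26,Y)
ranks: 8->1, 11->2, 12->3, 13->4, 14->5, 16->6, 18->7, 20->8, 22->9, 23->10, 25->11, 26->12
Step 2: Rank sum for X: R1 = 1 + 2 + 6 + 7 + 9 = 25.
Step 3: U_X = R1 - n1(n1+1)/2 = 25 - 5*6/2 = 25 - 15 = 10.
       U_Y = n1*n2 - U_X = 35 - 10 = 25.
Step 4: No ties, so the exact null distribution of U (based on enumerating the C(12,5) = 792 equally likely rank assignments) gives the two-sided p-value.
Step 5: p-value = 0.267677; compare to alpha = 0.05. fail to reject H0.

U_X = 10, p = 0.267677, fail to reject H0 at alpha = 0.05.


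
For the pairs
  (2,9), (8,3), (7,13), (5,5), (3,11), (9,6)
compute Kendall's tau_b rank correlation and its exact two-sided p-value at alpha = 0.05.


Step 1: Enumerate the 15 unordered pairs (i,j) with i<j and classify each by sign(x_j-x_i) * sign(y_j-y_i).
  (1,2):dx=+6,dy=-6->D; (1,3):dx=+5,dy=+4->C; (1,4):dx=+3,dy=-4->D; (1,5):dx=+1,dy=+2->C
  (1,6):dx=+7,dy=-3->D; (2,3):dx=-1,dy=+10->D; (2,4):dx=-3,dy=+2->D; (2,5):dx=-5,dy=+8->D
  (2,6):dx=+1,dy=+3->C; (3,4):dx=-2,dy=-8->C; (3,5):dx=-4,dy=-2->C; (3,6):dx=+2,dy=-7->D
  (4,5):dx=-2,dy=+6->D; (4,6):dx=+4,dy=+1->C; (5,6):dx=+6,dy=-5->D
Step 2: C = 6, D = 9, total pairs = 15.
Step 3: tau = (C - D)/(n(n-1)/2) = (6 - 9)/15 = -0.200000.
Step 4: Exact two-sided p-value (enumerate n! = 720 permutations of y under H0): p = 0.719444.
Step 5: alpha = 0.05. fail to reject H0.

tau_b = -0.2000 (C=6, D=9), p = 0.719444, fail to reject H0.


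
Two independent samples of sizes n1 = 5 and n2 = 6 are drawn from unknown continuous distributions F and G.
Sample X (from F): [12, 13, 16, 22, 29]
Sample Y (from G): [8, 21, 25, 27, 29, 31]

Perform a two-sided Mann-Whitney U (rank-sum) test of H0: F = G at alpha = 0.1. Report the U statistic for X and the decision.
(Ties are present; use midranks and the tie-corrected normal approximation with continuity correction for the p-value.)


Step 1: Combine and sort all 11 observations; assign midranks.
sorted (value, group): (8,Y), (12,X), (13,X), (16,X), (21,Y), (22,X), (25,Y), (27,Y), (29,X), (29,Y), (31,Y)
ranks: 8->1, 12->2, 13->3, 16->4, 21->5, 22->6, 25->7, 27->8, 29->9.5, 29->9.5, 31->11
Step 2: Rank sum for X: R1 = 2 + 3 + 4 + 6 + 9.5 = 24.5.
Step 3: U_X = R1 - n1(n1+1)/2 = 24.5 - 5*6/2 = 24.5 - 15 = 9.5.
       U_Y = n1*n2 - U_X = 30 - 9.5 = 20.5.
Step 4: Ties are present, so use the tie-corrected normal approximation (with continuity correction) for the p-value.
Step 5: p-value = 0.360216; compare to alpha = 0.1. fail to reject H0.

U_X = 9.5, p = 0.360216, fail to reject H0 at alpha = 0.1.


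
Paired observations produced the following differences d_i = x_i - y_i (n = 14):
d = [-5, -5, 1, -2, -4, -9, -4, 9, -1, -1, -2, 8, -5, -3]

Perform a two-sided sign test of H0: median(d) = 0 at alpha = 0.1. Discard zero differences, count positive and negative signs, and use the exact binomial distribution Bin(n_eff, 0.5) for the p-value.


Step 1: Discard zero differences. Original n = 14; n_eff = number of nonzero differences = 14.
Nonzero differences (with sign): -5, -5, +1, -2, -4, -9, -4, +9, -1, -1, -2, +8, -5, -3
Step 2: Count signs: positive = 3, negative = 11.
Step 3: Under H0: P(positive) = 0.5, so the number of positives S ~ Bin(14, 0.5).
Step 4: Two-sided exact p-value = sum of Bin(14,0.5) probabilities at or below the observed probability = 0.057373.
Step 5: alpha = 0.1. reject H0.

n_eff = 14, pos = 3, neg = 11, p = 0.057373, reject H0.


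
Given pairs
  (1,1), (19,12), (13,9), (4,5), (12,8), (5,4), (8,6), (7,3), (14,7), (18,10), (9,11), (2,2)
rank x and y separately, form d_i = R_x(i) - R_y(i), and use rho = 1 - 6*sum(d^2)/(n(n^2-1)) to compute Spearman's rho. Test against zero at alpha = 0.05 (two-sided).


Step 1: Rank x and y separately (midranks; no ties here).
rank(x): 1->1, 19->12, 13->9, 4->3, 12->8, 5->4, 8->6, 7->5, 14->10, 18->11, 9->7, 2->2
rank(y): 1->1, 12->12, 9->9, 5->5, 8->8, 4->4, 6->6, 3->3, 7->7, 10->10, 11->11, 2->2
Step 2: d_i = R_x(i) - R_y(i); compute d_i^2.
  (1-1)^2=0, (12-12)^2=0, (9-9)^2=0, (3-5)^2=4, (8-8)^2=0, (4-4)^2=0, (6-6)^2=0, (5-3)^2=4, (10-7)^2=9, (11-10)^2=1, (7-11)^2=16, (2-2)^2=0
sum(d^2) = 34.
Step 3: rho = 1 - 6*34 / (12*(12^2 - 1)) = 1 - 204/1716 = 0.881119.
Step 4: Under H0, t = rho * sqrt((n-2)/(1-rho^2)) = 5.8921 ~ t(10).
Step 5: Two-sided p-value from the t-distribution with 10 df = 0.000153.
Step 6: alpha = 0.05. reject H0.

rho = 0.8811, p = 0.000153, reject H0 at alpha = 0.05.


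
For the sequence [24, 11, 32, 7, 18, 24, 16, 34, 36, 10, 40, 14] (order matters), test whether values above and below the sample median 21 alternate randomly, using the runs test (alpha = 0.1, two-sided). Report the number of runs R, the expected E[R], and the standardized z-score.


Step 1: Compute median = 21; label A = above, B = below.
Labels in order: ABABBABAABAB  (n_A = 6, n_B = 6)
Step 2: Count runs R = 10.
Step 3: Under H0 (random ordering), E[R] = 2*n_A*n_B/(n_A+n_B) + 1 = 2*6*6/12 + 1 = 7.0000.
        Var[R] = 2*n_A*n_B*(2*n_A*n_B - n_A - n_B) / ((n_A+n_B)^2 * (n_A+n_B-1)) = 4320/1584 = 2.7273.
        SD[R] = 1.6514.
Step 4: Continuity-corrected z = (R - 0.5 - E[R]) / SD[R] = (10 - 0.5 - 7.0000) / 1.6514 = 1.5138.
Step 5: Two-sided p-value via normal approximation = 2*(1 - Phi(|z|)) = 0.130070.
Step 6: alpha = 0.1. fail to reject H0.

R = 10, z = 1.5138, p = 0.130070, fail to reject H0.


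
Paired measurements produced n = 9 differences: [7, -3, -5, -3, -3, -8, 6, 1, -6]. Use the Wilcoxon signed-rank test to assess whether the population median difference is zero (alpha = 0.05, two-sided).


Step 1: Drop any zero differences (none here) and take |d_i|.
|d| = [7, 3, 5, 3, 3, 8, 6, 1, 6]
Step 2: Midrank |d_i| (ties get averaged ranks).
ranks: |7|->8, |3|->3, |5|->5, |3|->3, |3|->3, |8|->9, |6|->6.5, |1|->1, |6|->6.5
Step 3: Attach original signs; sum ranks with positive sign and with negative sign.
W+ = 8 + 6.5 + 1 = 15.5
W- = 3 + 5 + 3 + 3 + 9 + 6.5 = 29.5
(Check: W+ + W- = 45 should equal n(n+1)/2 = 45.)
Step 4: Test statistic W = min(W+, W-) = 15.5.
Step 5: Ties in |d|, so use the tie-corrected normal approximation.
        E[W] = n(n+1)/4 = 9*10/4 = 22.5.
        Tie groups: |d|=3 (t=3), |d|=6 (t=2); sum(t^3 - t) = 30.
        Var[W] = n(n+1)(2n+1)/24 - sum(t^3-t)/48 = 1710/24 - 30/48 = 70.625.
        z = (W - E[W]) / sqrt(Var[W]) = (15.5 - 22.5) / 8.4039 = -0.8329.
        Two-sided p = 2*Phi(z) = 0.404873.
Step 6: alpha = 0.05. fail to reject H0.

W+ = 15.5, W- = 29.5, W = min = 15.5, p = 0.404873, fail to reject H0.


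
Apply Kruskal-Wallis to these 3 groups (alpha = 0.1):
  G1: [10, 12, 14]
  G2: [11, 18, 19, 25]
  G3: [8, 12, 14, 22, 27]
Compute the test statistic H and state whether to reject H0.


Step 1: Combine all N = 12 observations and assign midranks.
sorted (value, group, rank): (8,G3,1), (10,G1,2), (11,G2,3), (12,G1,4.5), (12,G3,4.5), (14,G1,6.5), (14,G3,6.5), (18,G2,8), (19,G2,9), (22,G3,10), (25,G2,11), (27,G3,12)
Step 2: Sum ranks within each group.
R_1 = 13 (n_1 = 3)
R_2 = 31 (n_2 = 4)
R_3 = 34 (n_3 = 5)
Step 3: H = 12/(N(N+1)) * sum(R_i^2/n_i) - 3(N+1)
     = 12/(12*13) * (13^2/3 + 31^2/4 + 34^2/5) - 3*13
     = 0.076923 * 527.783 - 39
     = 1.598718.
Step 4: Ties present; correction factor C = 1 - 12/(12^3 - 12) = 0.993007. Corrected H = 1.598718 / 0.993007 = 1.609977.
Step 5: Under H0, H ~ chi^2(2); p-value = 0.447093.
Step 6: alpha = 0.1. fail to reject H0.

H = 1.6100, df = 2, p = 0.447093, fail to reject H0.


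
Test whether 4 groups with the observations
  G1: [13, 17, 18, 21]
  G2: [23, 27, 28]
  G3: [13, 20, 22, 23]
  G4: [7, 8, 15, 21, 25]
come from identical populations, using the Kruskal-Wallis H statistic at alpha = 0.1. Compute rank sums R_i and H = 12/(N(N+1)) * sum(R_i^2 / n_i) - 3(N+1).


Step 1: Combine all N = 16 observations and assign midranks.
sorted (value, group, rank): (7,G4,1), (8,G4,2), (13,G1,3.5), (13,G3,3.5), (15,G4,5), (17,G1,6), (18,G1,7), (20,G3,8), (21,G1,9.5), (21,G4,9.5), (22,G3,11), (23,G2,12.5), (23,G3,12.5), (25,G4,14), (27,G2,15), (28,G2,16)
Step 2: Sum ranks within each group.
R_1 = 26 (n_1 = 4)
R_2 = 43.5 (n_2 = 3)
R_3 = 35 (n_3 = 4)
R_4 = 31.5 (n_4 = 5)
Step 3: H = 12/(N(N+1)) * sum(R_i^2/n_i) - 3(N+1)
     = 12/(16*17) * (26^2/4 + 43.5^2/3 + 35^2/4 + 31.5^2/5) - 3*17
     = 0.044118 * 1304.45 - 51
     = 6.549265.
Step 4: Ties present; correction factor C = 1 - 18/(16^3 - 16) = 0.995588. Corrected H = 6.549265 / 0.995588 = 6.578287.
Step 5: Under H0, H ~ chi^2(3); p-value = 0.086626.
Step 6: alpha = 0.1. reject H0.

H = 6.5783, df = 3, p = 0.086626, reject H0.


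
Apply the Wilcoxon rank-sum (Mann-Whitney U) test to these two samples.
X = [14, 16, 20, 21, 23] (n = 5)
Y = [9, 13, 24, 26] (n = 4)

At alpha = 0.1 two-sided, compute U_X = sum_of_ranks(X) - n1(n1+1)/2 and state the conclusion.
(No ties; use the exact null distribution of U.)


Step 1: Combine and sort all 9 observations; assign midranks.
sorted (value, group): (9,Y), (13,Y), (14,X), (16,X), (20,X), (21,X), (23,X), (24,Y), (26,Y)
ranks: 9->1, 13->2, 14->3, 16->4, 20->5, 21->6, 23->7, 24->8, 26->9
Step 2: Rank sum for X: R1 = 3 + 4 + 5 + 6 + 7 = 25.
Step 3: U_X = R1 - n1(n1+1)/2 = 25 - 5*6/2 = 25 - 15 = 10.
       U_Y = n1*n2 - U_X = 20 - 10 = 10.
Step 4: No ties, so the exact null distribution of U (based on enumerating the C(9,5) = 126 equally likely rank assignments) gives the two-sided p-value.
Step 5: p-value = 1.000000; compare to alpha = 0.1. fail to reject H0.

U_X = 10, p = 1.000000, fail to reject H0 at alpha = 0.1.


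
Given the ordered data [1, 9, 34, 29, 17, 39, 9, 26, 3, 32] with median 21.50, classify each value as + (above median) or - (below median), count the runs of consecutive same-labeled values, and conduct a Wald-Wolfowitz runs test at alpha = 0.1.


Step 1: Compute median = 21.50; label A = above, B = below.
Labels in order: BBAABABABA  (n_A = 5, n_B = 5)
Step 2: Count runs R = 8.
Step 3: Under H0 (random ordering), E[R] = 2*n_A*n_B/(n_A+n_B) + 1 = 2*5*5/10 + 1 = 6.0000.
        Var[R] = 2*n_A*n_B*(2*n_A*n_B - n_A - n_B) / ((n_A+n_B)^2 * (n_A+n_B-1)) = 2000/900 = 2.2222.
        SD[R] = 1.4907.
Step 4: Continuity-corrected z = (R - 0.5 - E[R]) / SD[R] = (8 - 0.5 - 6.0000) / 1.4907 = 1.0062.
Step 5: Two-sided p-value via normal approximation = 2*(1 - Phi(|z|)) = 0.314305.
Step 6: alpha = 0.1. fail to reject H0.

R = 8, z = 1.0062, p = 0.314305, fail to reject H0.


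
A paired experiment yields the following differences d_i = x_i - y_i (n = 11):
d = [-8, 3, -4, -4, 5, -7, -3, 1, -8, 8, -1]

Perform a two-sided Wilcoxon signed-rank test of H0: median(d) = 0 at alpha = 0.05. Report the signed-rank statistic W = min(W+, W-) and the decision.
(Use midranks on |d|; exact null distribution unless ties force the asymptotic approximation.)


Step 1: Drop any zero differences (none here) and take |d_i|.
|d| = [8, 3, 4, 4, 5, 7, 3, 1, 8, 8, 1]
Step 2: Midrank |d_i| (ties get averaged ranks).
ranks: |8|->10, |3|->3.5, |4|->5.5, |4|->5.5, |5|->7, |7|->8, |3|->3.5, |1|->1.5, |8|->10, |8|->10, |1|->1.5
Step 3: Attach original signs; sum ranks with positive sign and with negative sign.
W+ = 3.5 + 7 + 1.5 + 10 = 22
W- = 10 + 5.5 + 5.5 + 8 + 3.5 + 10 + 1.5 = 44
(Check: W+ + W- = 66 should equal n(n+1)/2 = 66.)
Step 4: Test statistic W = min(W+, W-) = 22.
Step 5: Ties in |d|, so use the tie-corrected normal approximation.
        E[W] = n(n+1)/4 = 11*12/4 = 33.
        Tie groups: |d|=1 (t=2), |d|=3 (t=2), |d|=4 (t=2), |d|=8 (t=3); sum(t^3 - t) = 42.
        Var[W] = n(n+1)(2n+1)/24 - sum(t^3-t)/48 = 3036/24 - 42/48 = 125.625.
        z = (W - E[W]) / sqrt(Var[W]) = (22 - 33) / 11.2083 = -0.9814.
        Two-sided p = 2*Phi(z) = 0.326386.
Step 6: alpha = 0.05. fail to reject H0.

W+ = 22, W- = 44, W = min = 22, p = 0.326386, fail to reject H0.


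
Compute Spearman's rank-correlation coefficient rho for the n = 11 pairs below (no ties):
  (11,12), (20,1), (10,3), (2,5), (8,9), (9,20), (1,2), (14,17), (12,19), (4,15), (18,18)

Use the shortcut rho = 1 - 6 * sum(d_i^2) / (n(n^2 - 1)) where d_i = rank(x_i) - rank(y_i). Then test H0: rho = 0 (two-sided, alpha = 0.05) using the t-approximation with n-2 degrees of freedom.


Step 1: Rank x and y separately (midranks; no ties here).
rank(x): 11->7, 20->11, 10->6, 2->2, 8->4, 9->5, 1->1, 14->9, 12->8, 4->3, 18->10
rank(y): 12->6, 1->1, 3->3, 5->4, 9->5, 20->11, 2->2, 17->8, 19->10, 15->7, 18->9
Step 2: d_i = R_x(i) - R_y(i); compute d_i^2.
  (7-6)^2=1, (11-1)^2=100, (6-3)^2=9, (2-4)^2=4, (4-5)^2=1, (5-11)^2=36, (1-2)^2=1, (9-8)^2=1, (8-10)^2=4, (3-7)^2=16, (10-9)^2=1
sum(d^2) = 174.
Step 3: rho = 1 - 6*174 / (11*(11^2 - 1)) = 1 - 1044/1320 = 0.209091.
Step 4: Under H0, t = rho * sqrt((n-2)/(1-rho^2)) = 0.6415 ~ t(9).
Step 5: Two-sided p-value from the t-distribution with 9 df = 0.537221.
Step 6: alpha = 0.05. fail to reject H0.

rho = 0.2091, p = 0.537221, fail to reject H0 at alpha = 0.05.


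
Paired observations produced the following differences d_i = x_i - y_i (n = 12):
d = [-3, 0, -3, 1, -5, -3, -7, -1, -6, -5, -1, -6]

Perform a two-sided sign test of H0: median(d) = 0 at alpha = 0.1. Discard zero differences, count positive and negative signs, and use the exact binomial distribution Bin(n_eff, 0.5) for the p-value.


Step 1: Discard zero differences. Original n = 12; n_eff = number of nonzero differences = 11.
Nonzero differences (with sign): -3, -3, +1, -5, -3, -7, -1, -6, -5, -1, -6
Step 2: Count signs: positive = 1, negative = 10.
Step 3: Under H0: P(positive) = 0.5, so the number of positives S ~ Bin(11, 0.5).
Step 4: Two-sided exact p-value = sum of Bin(11,0.5) probabilities at or below the observed probability = 0.011719.
Step 5: alpha = 0.1. reject H0.

n_eff = 11, pos = 1, neg = 10, p = 0.011719, reject H0.


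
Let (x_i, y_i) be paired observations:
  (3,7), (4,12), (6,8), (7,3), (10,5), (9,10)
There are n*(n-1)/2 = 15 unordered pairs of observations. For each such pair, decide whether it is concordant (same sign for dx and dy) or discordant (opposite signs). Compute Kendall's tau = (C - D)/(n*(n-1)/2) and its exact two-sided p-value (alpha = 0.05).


Step 1: Enumerate the 15 unordered pairs (i,j) with i<j and classify each by sign(x_j-x_i) * sign(y_j-y_i).
  (1,2):dx=+1,dy=+5->C; (1,3):dx=+3,dy=+1->C; (1,4):dx=+4,dy=-4->D; (1,5):dx=+7,dy=-2->D
  (1,6):dx=+6,dy=+3->C; (2,3):dx=+2,dy=-4->D; (2,4):dx=+3,dy=-9->D; (2,5):dx=+6,dy=-7->D
  (2,6):dx=+5,dy=-2->D; (3,4):dx=+1,dy=-5->D; (3,5):dx=+4,dy=-3->D; (3,6):dx=+3,dy=+2->C
  (4,5):dx=+3,dy=+2->C; (4,6):dx=+2,dy=+7->C; (5,6):dx=-1,dy=+5->D
Step 2: C = 6, D = 9, total pairs = 15.
Step 3: tau = (C - D)/(n(n-1)/2) = (6 - 9)/15 = -0.200000.
Step 4: Exact two-sided p-value (enumerate n! = 720 permutations of y under H0): p = 0.719444.
Step 5: alpha = 0.05. fail to reject H0.

tau_b = -0.2000 (C=6, D=9), p = 0.719444, fail to reject H0.


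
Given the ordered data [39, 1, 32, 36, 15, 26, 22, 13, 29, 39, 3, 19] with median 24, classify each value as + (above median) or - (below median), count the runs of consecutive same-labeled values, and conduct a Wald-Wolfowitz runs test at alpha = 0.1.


Step 1: Compute median = 24; label A = above, B = below.
Labels in order: ABAABABBAABB  (n_A = 6, n_B = 6)
Step 2: Count runs R = 8.
Step 3: Under H0 (random ordering), E[R] = 2*n_A*n_B/(n_A+n_B) + 1 = 2*6*6/12 + 1 = 7.0000.
        Var[R] = 2*n_A*n_B*(2*n_A*n_B - n_A - n_B) / ((n_A+n_B)^2 * (n_A+n_B-1)) = 4320/1584 = 2.7273.
        SD[R] = 1.6514.
Step 4: Continuity-corrected z = (R - 0.5 - E[R]) / SD[R] = (8 - 0.5 - 7.0000) / 1.6514 = 0.3028.
Step 5: Two-sided p-value via normal approximation = 2*(1 - Phi(|z|)) = 0.762069.
Step 6: alpha = 0.1. fail to reject H0.

R = 8, z = 0.3028, p = 0.762069, fail to reject H0.


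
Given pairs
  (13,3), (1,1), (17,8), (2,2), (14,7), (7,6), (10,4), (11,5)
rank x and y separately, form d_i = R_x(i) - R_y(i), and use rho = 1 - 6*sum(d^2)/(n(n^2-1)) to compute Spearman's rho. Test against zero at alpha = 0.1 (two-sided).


Step 1: Rank x and y separately (midranks; no ties here).
rank(x): 13->6, 1->1, 17->8, 2->2, 14->7, 7->3, 10->4, 11->5
rank(y): 3->3, 1->1, 8->8, 2->2, 7->7, 6->6, 4->4, 5->5
Step 2: d_i = R_x(i) - R_y(i); compute d_i^2.
  (6-3)^2=9, (1-1)^2=0, (8-8)^2=0, (2-2)^2=0, (7-7)^2=0, (3-6)^2=9, (4-4)^2=0, (5-5)^2=0
sum(d^2) = 18.
Step 3: rho = 1 - 6*18 / (8*(8^2 - 1)) = 1 - 108/504 = 0.785714.
Step 4: Under H0, t = rho * sqrt((n-2)/(1-rho^2)) = 3.1113 ~ t(6).
Step 5: Two-sided p-value from the t-distribution with 6 df = 0.020815.
Step 6: alpha = 0.1. reject H0.

rho = 0.7857, p = 0.020815, reject H0 at alpha = 0.1.


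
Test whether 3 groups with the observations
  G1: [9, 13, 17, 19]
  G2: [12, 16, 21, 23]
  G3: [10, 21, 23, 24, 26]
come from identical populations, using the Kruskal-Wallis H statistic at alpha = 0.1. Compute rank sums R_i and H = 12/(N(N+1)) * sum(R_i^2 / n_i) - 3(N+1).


Step 1: Combine all N = 13 observations and assign midranks.
sorted (value, group, rank): (9,G1,1), (10,G3,2), (12,G2,3), (13,G1,4), (16,G2,5), (17,G1,6), (19,G1,7), (21,G2,8.5), (21,G3,8.5), (23,G2,10.5), (23,G3,10.5), (24,G3,12), (26,G3,13)
Step 2: Sum ranks within each group.
R_1 = 18 (n_1 = 4)
R_2 = 27 (n_2 = 4)
R_3 = 46 (n_3 = 5)
Step 3: H = 12/(N(N+1)) * sum(R_i^2/n_i) - 3(N+1)
     = 12/(13*14) * (18^2/4 + 27^2/4 + 46^2/5) - 3*14
     = 0.065934 * 686.45 - 42
     = 3.260440.
Step 4: Ties present; correction factor C = 1 - 12/(13^3 - 13) = 0.994505. Corrected H = 3.260440 / 0.994505 = 3.278453.
Step 5: Under H0, H ~ chi^2(2); p-value = 0.194130.
Step 6: alpha = 0.1. fail to reject H0.

H = 3.2785, df = 2, p = 0.194130, fail to reject H0.


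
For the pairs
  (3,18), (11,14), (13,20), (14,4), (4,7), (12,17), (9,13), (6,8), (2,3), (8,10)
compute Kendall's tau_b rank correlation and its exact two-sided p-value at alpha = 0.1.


Step 1: Enumerate the 45 unordered pairs (i,j) with i<j and classify each by sign(x_j-x_i) * sign(y_j-y_i).
  (1,2):dx=+8,dy=-4->D; (1,3):dx=+10,dy=+2->C; (1,4):dx=+11,dy=-14->D; (1,5):dx=+1,dy=-11->D
  (1,6):dx=+9,dy=-1->D; (1,7):dx=+6,dy=-5->D; (1,8):dx=+3,dy=-10->D; (1,9):dx=-1,dy=-15->C
  (1,10):dx=+5,dy=-8->D; (2,3):dx=+2,dy=+6->C; (2,4):dx=+3,dy=-10->D; (2,5):dx=-7,dy=-7->C
  (2,6):dx=+1,dy=+3->C; (2,7):dx=-2,dy=-1->C; (2,8):dx=-5,dy=-6->C; (2,9):dx=-9,dy=-11->C
  (2,10):dx=-3,dy=-4->C; (3,4):dx=+1,dy=-16->D; (3,5):dx=-9,dy=-13->C; (3,6):dx=-1,dy=-3->C
  (3,7):dx=-4,dy=-7->C; (3,8):dx=-7,dy=-12->C; (3,9):dx=-11,dy=-17->C; (3,10):dx=-5,dy=-10->C
  (4,5):dx=-10,dy=+3->D; (4,6):dx=-2,dy=+13->D; (4,7):dx=-5,dy=+9->D; (4,8):dx=-8,dy=+4->D
  (4,9):dx=-12,dy=-1->C; (4,10):dx=-6,dy=+6->D; (5,6):dx=+8,dy=+10->C; (5,7):dx=+5,dy=+6->C
  (5,8):dx=+2,dy=+1->C; (5,9):dx=-2,dy=-4->C; (5,10):dx=+4,dy=+3->C; (6,7):dx=-3,dy=-4->C
  (6,8):dx=-6,dy=-9->C; (6,9):dx=-10,dy=-14->C; (6,10):dx=-4,dy=-7->C; (7,8):dx=-3,dy=-5->C
  (7,9):dx=-7,dy=-10->C; (7,10):dx=-1,dy=-3->C; (8,9):dx=-4,dy=-5->C; (8,10):dx=+2,dy=+2->C
  (9,10):dx=+6,dy=+7->C
Step 2: C = 31, D = 14, total pairs = 45.
Step 3: tau = (C - D)/(n(n-1)/2) = (31 - 14)/45 = 0.377778.
Step 4: Exact two-sided p-value (enumerate n! = 3628800 permutations of y under H0): p = 0.155742.
Step 5: alpha = 0.1. fail to reject H0.

tau_b = 0.3778 (C=31, D=14), p = 0.155742, fail to reject H0.


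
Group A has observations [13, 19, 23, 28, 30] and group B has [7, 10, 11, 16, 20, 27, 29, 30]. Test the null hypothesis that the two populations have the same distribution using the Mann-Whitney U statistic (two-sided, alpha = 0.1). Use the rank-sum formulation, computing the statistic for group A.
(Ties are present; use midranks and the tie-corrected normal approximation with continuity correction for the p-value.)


Step 1: Combine and sort all 13 observations; assign midranks.
sorted (value, group): (7,Y), (10,Y), (11,Y), (13,X), (16,Y), (19,X), (20,Y), (23,X), (27,Y), (28,X), (29,Y), (30,X), (30,Y)
ranks: 7->1, 10->2, 11->3, 13->4, 16->5, 19->6, 20->7, 23->8, 27->9, 28->10, 29->11, 30->12.5, 30->12.5
Step 2: Rank sum for X: R1 = 4 + 6 + 8 + 10 + 12.5 = 40.5.
Step 3: U_X = R1 - n1(n1+1)/2 = 40.5 - 5*6/2 = 40.5 - 15 = 25.5.
       U_Y = n1*n2 - U_X = 40 - 25.5 = 14.5.
Step 4: Ties are present, so use the tie-corrected normal approximation (with continuity correction) for the p-value.
Step 5: p-value = 0.463600; compare to alpha = 0.1. fail to reject H0.

U_X = 25.5, p = 0.463600, fail to reject H0 at alpha = 0.1.


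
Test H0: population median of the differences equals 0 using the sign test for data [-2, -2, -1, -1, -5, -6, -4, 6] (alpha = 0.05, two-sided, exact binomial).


Step 1: Discard zero differences. Original n = 8; n_eff = number of nonzero differences = 8.
Nonzero differences (with sign): -2, -2, -1, -1, -5, -6, -4, +6
Step 2: Count signs: positive = 1, negative = 7.
Step 3: Under H0: P(positive) = 0.5, so the number of positives S ~ Bin(8, 0.5).
Step 4: Two-sided exact p-value = sum of Bin(8,0.5) probabilities at or below the observed probability = 0.070312.
Step 5: alpha = 0.05. fail to reject H0.

n_eff = 8, pos = 1, neg = 7, p = 0.070312, fail to reject H0.


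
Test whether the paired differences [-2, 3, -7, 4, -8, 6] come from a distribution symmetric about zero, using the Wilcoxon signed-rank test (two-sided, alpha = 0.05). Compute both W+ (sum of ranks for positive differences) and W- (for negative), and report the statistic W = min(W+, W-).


Step 1: Drop any zero differences (none here) and take |d_i|.
|d| = [2, 3, 7, 4, 8, 6]
Step 2: Midrank |d_i| (ties get averaged ranks).
ranks: |2|->1, |3|->2, |7|->5, |4|->3, |8|->6, |6|->4
Step 3: Attach original signs; sum ranks with positive sign and with negative sign.
W+ = 2 + 3 + 4 = 9
W- = 1 + 5 + 6 = 12
(Check: W+ + W- = 21 should equal n(n+1)/2 = 21.)
Step 4: Test statistic W = min(W+, W-) = 9.
Step 5: No ties, so the exact null distribution over the 2^6 = 64 sign assignments gives the two-sided p-value = 0.843750.
Step 6: alpha = 0.05. fail to reject H0.

W+ = 9, W- = 12, W = min = 9, p = 0.843750, fail to reject H0.


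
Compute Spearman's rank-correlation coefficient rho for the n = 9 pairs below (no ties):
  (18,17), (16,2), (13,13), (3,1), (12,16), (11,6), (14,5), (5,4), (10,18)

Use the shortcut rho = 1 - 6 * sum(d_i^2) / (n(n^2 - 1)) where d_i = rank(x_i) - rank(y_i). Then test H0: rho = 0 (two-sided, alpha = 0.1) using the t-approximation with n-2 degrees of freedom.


Step 1: Rank x and y separately (midranks; no ties here).
rank(x): 18->9, 16->8, 13->6, 3->1, 12->5, 11->4, 14->7, 5->2, 10->3
rank(y): 17->8, 2->2, 13->6, 1->1, 16->7, 6->5, 5->4, 4->3, 18->9
Step 2: d_i = R_x(i) - R_y(i); compute d_i^2.
  (9-8)^2=1, (8-2)^2=36, (6-6)^2=0, (1-1)^2=0, (5-7)^2=4, (4-5)^2=1, (7-4)^2=9, (2-3)^2=1, (3-9)^2=36
sum(d^2) = 88.
Step 3: rho = 1 - 6*88 / (9*(9^2 - 1)) = 1 - 528/720 = 0.266667.
Step 4: Under H0, t = rho * sqrt((n-2)/(1-rho^2)) = 0.7320 ~ t(7).
Step 5: Two-sided p-value from the t-distribution with 7 df = 0.487922.
Step 6: alpha = 0.1. fail to reject H0.

rho = 0.2667, p = 0.487922, fail to reject H0 at alpha = 0.1.


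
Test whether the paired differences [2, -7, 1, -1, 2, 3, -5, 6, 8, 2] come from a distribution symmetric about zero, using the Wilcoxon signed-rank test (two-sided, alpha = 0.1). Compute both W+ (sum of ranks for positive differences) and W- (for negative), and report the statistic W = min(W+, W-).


Step 1: Drop any zero differences (none here) and take |d_i|.
|d| = [2, 7, 1, 1, 2, 3, 5, 6, 8, 2]
Step 2: Midrank |d_i| (ties get averaged ranks).
ranks: |2|->4, |7|->9, |1|->1.5, |1|->1.5, |2|->4, |3|->6, |5|->7, |6|->8, |8|->10, |2|->4
Step 3: Attach original signs; sum ranks with positive sign and with negative sign.
W+ = 4 + 1.5 + 4 + 6 + 8 + 10 + 4 = 37.5
W- = 9 + 1.5 + 7 = 17.5
(Check: W+ + W- = 55 should equal n(n+1)/2 = 55.)
Step 4: Test statistic W = min(W+, W-) = 17.5.
Step 5: Ties in |d|, so use the tie-corrected normal approximation.
        E[W] = n(n+1)/4 = 10*11/4 = 27.5.
        Tie groups: |d|=1 (t=2), |d|=2 (t=3); sum(t^3 - t) = 30.
        Var[W] = n(n+1)(2n+1)/24 - sum(t^3-t)/48 = 2310/24 - 30/48 = 95.625.
        z = (W - E[W]) / sqrt(Var[W]) = (17.5 - 27.5) / 9.7788 = -1.0226.
        Two-sided p = 2*Phi(z) = 0.306488.
Step 6: alpha = 0.1. fail to reject H0.

W+ = 37.5, W- = 17.5, W = min = 17.5, p = 0.306488, fail to reject H0.


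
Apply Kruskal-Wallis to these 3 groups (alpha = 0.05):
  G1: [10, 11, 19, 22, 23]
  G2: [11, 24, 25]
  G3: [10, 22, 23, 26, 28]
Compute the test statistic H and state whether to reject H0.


Step 1: Combine all N = 13 observations and assign midranks.
sorted (value, group, rank): (10,G1,1.5), (10,G3,1.5), (11,G1,3.5), (11,G2,3.5), (19,G1,5), (22,G1,6.5), (22,G3,6.5), (23,G1,8.5), (23,G3,8.5), (24,G2,10), (25,G2,11), (26,G3,12), (28,G3,13)
Step 2: Sum ranks within each group.
R_1 = 25 (n_1 = 5)
R_2 = 24.5 (n_2 = 3)
R_3 = 41.5 (n_3 = 5)
Step 3: H = 12/(N(N+1)) * sum(R_i^2/n_i) - 3(N+1)
     = 12/(13*14) * (25^2/5 + 24.5^2/3 + 41.5^2/5) - 3*14
     = 0.065934 * 669.533 - 42
     = 2.145055.
Step 4: Ties present; correction factor C = 1 - 24/(13^3 - 13) = 0.989011. Corrected H = 2.145055 / 0.989011 = 2.168889.
Step 5: Under H0, H ~ chi^2(2); p-value = 0.338090.
Step 6: alpha = 0.05. fail to reject H0.

H = 2.1689, df = 2, p = 0.338090, fail to reject H0.


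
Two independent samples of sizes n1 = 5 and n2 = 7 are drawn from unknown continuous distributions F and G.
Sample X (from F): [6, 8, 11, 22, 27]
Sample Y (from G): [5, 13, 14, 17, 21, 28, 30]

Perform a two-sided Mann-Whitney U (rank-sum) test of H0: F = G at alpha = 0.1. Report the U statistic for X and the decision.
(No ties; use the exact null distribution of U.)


Step 1: Combine and sort all 12 observations; assign midranks.
sorted (value, group): (5,Y), (6,X), (8,X), (11,X), (13,Y), (14,Y), (17,Y), (21,Y), (22,X), (27,X), (28,Y), (30,Y)
ranks: 5->1, 6->2, 8->3, 11->4, 13->5, 14->6, 17->7, 21->8, 22->9, 27->10, 28->11, 30->12
Step 2: Rank sum for X: R1 = 2 + 3 + 4 + 9 + 10 = 28.
Step 3: U_X = R1 - n1(n1+1)/2 = 28 - 5*6/2 = 28 - 15 = 13.
       U_Y = n1*n2 - U_X = 35 - 13 = 22.
Step 4: No ties, so the exact null distribution of U (based on enumerating the C(12,5) = 792 equally likely rank assignments) gives the two-sided p-value.
Step 5: p-value = 0.530303; compare to alpha = 0.1. fail to reject H0.

U_X = 13, p = 0.530303, fail to reject H0 at alpha = 0.1.


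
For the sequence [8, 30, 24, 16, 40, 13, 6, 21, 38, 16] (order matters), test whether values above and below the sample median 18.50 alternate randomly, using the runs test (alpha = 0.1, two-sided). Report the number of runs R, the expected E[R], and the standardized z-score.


Step 1: Compute median = 18.50; label A = above, B = below.
Labels in order: BAABABBAAB  (n_A = 5, n_B = 5)
Step 2: Count runs R = 7.
Step 3: Under H0 (random ordering), E[R] = 2*n_A*n_B/(n_A+n_B) + 1 = 2*5*5/10 + 1 = 6.0000.
        Var[R] = 2*n_A*n_B*(2*n_A*n_B - n_A - n_B) / ((n_A+n_B)^2 * (n_A+n_B-1)) = 2000/900 = 2.2222.
        SD[R] = 1.4907.
Step 4: Continuity-corrected z = (R - 0.5 - E[R]) / SD[R] = (7 - 0.5 - 6.0000) / 1.4907 = 0.3354.
Step 5: Two-sided p-value via normal approximation = 2*(1 - Phi(|z|)) = 0.737316.
Step 6: alpha = 0.1. fail to reject H0.

R = 7, z = 0.3354, p = 0.737316, fail to reject H0.


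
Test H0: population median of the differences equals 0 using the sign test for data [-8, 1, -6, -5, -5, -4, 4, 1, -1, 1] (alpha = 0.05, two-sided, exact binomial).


Step 1: Discard zero differences. Original n = 10; n_eff = number of nonzero differences = 10.
Nonzero differences (with sign): -8, +1, -6, -5, -5, -4, +4, +1, -1, +1
Step 2: Count signs: positive = 4, negative = 6.
Step 3: Under H0: P(positive) = 0.5, so the number of positives S ~ Bin(10, 0.5).
Step 4: Two-sided exact p-value = sum of Bin(10,0.5) probabilities at or below the observed probability = 0.753906.
Step 5: alpha = 0.05. fail to reject H0.

n_eff = 10, pos = 4, neg = 6, p = 0.753906, fail to reject H0.


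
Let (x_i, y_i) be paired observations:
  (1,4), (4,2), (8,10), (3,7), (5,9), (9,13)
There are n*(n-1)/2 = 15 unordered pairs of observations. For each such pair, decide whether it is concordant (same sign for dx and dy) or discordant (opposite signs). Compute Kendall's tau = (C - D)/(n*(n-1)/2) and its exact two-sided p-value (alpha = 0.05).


Step 1: Enumerate the 15 unordered pairs (i,j) with i<j and classify each by sign(x_j-x_i) * sign(y_j-y_i).
  (1,2):dx=+3,dy=-2->D; (1,3):dx=+7,dy=+6->C; (1,4):dx=+2,dy=+3->C; (1,5):dx=+4,dy=+5->C
  (1,6):dx=+8,dy=+9->C; (2,3):dx=+4,dy=+8->C; (2,4):dx=-1,dy=+5->D; (2,5):dx=+1,dy=+7->C
  (2,6):dx=+5,dy=+11->C; (3,4):dx=-5,dy=-3->C; (3,5):dx=-3,dy=-1->C; (3,6):dx=+1,dy=+3->C
  (4,5):dx=+2,dy=+2->C; (4,6):dx=+6,dy=+6->C; (5,6):dx=+4,dy=+4->C
Step 2: C = 13, D = 2, total pairs = 15.
Step 3: tau = (C - D)/(n(n-1)/2) = (13 - 2)/15 = 0.733333.
Step 4: Exact two-sided p-value (enumerate n! = 720 permutations of y under H0): p = 0.055556.
Step 5: alpha = 0.05. fail to reject H0.

tau_b = 0.7333 (C=13, D=2), p = 0.055556, fail to reject H0.


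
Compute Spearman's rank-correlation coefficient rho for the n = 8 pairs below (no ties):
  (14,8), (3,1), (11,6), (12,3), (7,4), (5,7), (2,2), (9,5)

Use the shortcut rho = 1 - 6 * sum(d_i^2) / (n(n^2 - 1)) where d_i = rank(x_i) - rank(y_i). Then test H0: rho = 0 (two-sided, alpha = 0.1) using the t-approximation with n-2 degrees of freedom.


Step 1: Rank x and y separately (midranks; no ties here).
rank(x): 14->8, 3->2, 11->6, 12->7, 7->4, 5->3, 2->1, 9->5
rank(y): 8->8, 1->1, 6->6, 3->3, 4->4, 7->7, 2->2, 5->5
Step 2: d_i = R_x(i) - R_y(i); compute d_i^2.
  (8-8)^2=0, (2-1)^2=1, (6-6)^2=0, (7-3)^2=16, (4-4)^2=0, (3-7)^2=16, (1-2)^2=1, (5-5)^2=0
sum(d^2) = 34.
Step 3: rho = 1 - 6*34 / (8*(8^2 - 1)) = 1 - 204/504 = 0.595238.
Step 4: Under H0, t = rho * sqrt((n-2)/(1-rho^2)) = 1.8145 ~ t(6).
Step 5: Two-sided p-value from the t-distribution with 6 df = 0.119530.
Step 6: alpha = 0.1. fail to reject H0.

rho = 0.5952, p = 0.119530, fail to reject H0 at alpha = 0.1.


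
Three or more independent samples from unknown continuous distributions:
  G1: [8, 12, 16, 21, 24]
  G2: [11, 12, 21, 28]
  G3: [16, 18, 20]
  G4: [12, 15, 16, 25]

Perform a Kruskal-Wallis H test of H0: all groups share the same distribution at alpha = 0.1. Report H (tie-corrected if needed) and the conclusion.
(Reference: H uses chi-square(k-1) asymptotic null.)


Step 1: Combine all N = 16 observations and assign midranks.
sorted (value, group, rank): (8,G1,1), (11,G2,2), (12,G1,4), (12,G2,4), (12,G4,4), (15,G4,6), (16,G1,8), (16,G3,8), (16,G4,8), (18,G3,10), (20,G3,11), (21,G1,12.5), (21,G2,12.5), (24,G1,14), (25,G4,15), (28,G2,16)
Step 2: Sum ranks within each group.
R_1 = 39.5 (n_1 = 5)
R_2 = 34.5 (n_2 = 4)
R_3 = 29 (n_3 = 3)
R_4 = 33 (n_4 = 4)
Step 3: H = 12/(N(N+1)) * sum(R_i^2/n_i) - 3(N+1)
     = 12/(16*17) * (39.5^2/5 + 34.5^2/4 + 29^2/3 + 33^2/4) - 3*17
     = 0.044118 * 1162.2 - 51
     = 0.273346.
Step 4: Ties present; correction factor C = 1 - 54/(16^3 - 16) = 0.986765. Corrected H = 0.273346 / 0.986765 = 0.277012.
Step 5: Under H0, H ~ chi^2(3); p-value = 0.964292.
Step 6: alpha = 0.1. fail to reject H0.

H = 0.2770, df = 3, p = 0.964292, fail to reject H0.
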